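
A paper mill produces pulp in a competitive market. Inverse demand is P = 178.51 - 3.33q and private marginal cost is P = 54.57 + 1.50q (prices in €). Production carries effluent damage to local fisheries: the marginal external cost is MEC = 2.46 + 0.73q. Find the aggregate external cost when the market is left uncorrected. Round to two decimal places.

€303.46

Market equilibrium (private): 54.57 + 1.50q = 178.51 - 3.33q → q_m = 25.6605.
Total external cost = ∫₀^{q_m} (2.46 + 0.73q) dq = 2.46×25.6605 + ½×0.73×25.6605² = 303.4632.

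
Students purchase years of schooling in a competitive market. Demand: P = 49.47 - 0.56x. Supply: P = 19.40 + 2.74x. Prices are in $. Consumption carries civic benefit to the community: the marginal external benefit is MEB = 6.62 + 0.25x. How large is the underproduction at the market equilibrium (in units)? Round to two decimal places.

2.92 units

Market equilibrium (private): 19.40 + 2.74x = 49.47 - 0.56x → x_m = 9.1121.
Social marginal benefit = demand + MEB = 56.09 - 0.31x.
Set SMB = MC: 56.09 - 0.31x = 19.40 + 2.74x → x* = 12.0295.
Gap = |9.1121 − 12.0295| = 2.9174.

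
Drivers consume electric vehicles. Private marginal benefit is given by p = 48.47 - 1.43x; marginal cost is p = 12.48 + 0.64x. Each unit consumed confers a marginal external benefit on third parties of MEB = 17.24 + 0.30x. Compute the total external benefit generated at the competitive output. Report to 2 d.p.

345.09

Market equilibrium (private): 12.48 + 0.64x = 48.47 - 1.43x → x_m = 17.3865.
Total external benefit = ∫₀^{x_m} (17.24 + 0.30x) dx = 17.24×17.3865 + ½×0.30×17.3865² = 345.0868.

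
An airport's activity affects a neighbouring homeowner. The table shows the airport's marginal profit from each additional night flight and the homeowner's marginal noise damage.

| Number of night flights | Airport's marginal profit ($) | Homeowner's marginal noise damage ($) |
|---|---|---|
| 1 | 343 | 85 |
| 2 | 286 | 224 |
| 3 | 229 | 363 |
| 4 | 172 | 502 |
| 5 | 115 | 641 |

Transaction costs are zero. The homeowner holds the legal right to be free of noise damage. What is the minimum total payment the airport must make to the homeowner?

$309

Efficient level: marginal profit ≥ marginal noise damage through level 2, so k* = 2.
With the homeowner holding the right, the airport must at least compensate total damage at k*: 85 + 224 = 309.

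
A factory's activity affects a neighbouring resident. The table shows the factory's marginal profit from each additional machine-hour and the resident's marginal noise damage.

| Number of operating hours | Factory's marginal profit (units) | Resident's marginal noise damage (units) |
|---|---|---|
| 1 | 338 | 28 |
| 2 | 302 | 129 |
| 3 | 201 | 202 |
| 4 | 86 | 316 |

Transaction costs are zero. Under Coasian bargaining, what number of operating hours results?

2

Bargaining reaches the level where marginal profit last exceeds marginal noise damage.
That holds through level 2 (302 ≥ 129) but not at 3 (201 < 202).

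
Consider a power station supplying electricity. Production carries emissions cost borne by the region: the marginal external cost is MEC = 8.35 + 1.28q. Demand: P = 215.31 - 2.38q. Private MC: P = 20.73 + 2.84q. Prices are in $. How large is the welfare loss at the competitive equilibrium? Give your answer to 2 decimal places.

DWL = $241.77

Market equilibrium (private): 20.73 + 2.84q = 215.31 - 2.38q → q_m = 37.2759.
Social marginal cost = private MC + MEC = 29.08 + 4.12q.
Set SMC = demand: 29.08 + 4.12q = 215.31 - 2.38q → q* = 28.6508.
The welfare-loss triangle has base |q_m − q*| and height MEC(q_m) (the vertical gap between SMC and demand is zero at q* and MEC at q_m).
DWL = ½ × 8.6251 × 56.0631 = 241.7749.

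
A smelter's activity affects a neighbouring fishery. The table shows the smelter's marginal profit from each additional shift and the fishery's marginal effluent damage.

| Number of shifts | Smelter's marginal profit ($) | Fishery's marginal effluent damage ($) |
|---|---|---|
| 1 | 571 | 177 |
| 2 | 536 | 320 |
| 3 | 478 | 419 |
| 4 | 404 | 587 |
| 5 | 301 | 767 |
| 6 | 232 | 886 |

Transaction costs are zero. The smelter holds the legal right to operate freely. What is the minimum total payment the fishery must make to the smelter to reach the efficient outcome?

Left alone the smelter would choose level 6 (marginal profit stays positive).
Efficient level: k* = 3 (marginal profit ≥ marginal effluent damage through 3).
The fishery must at least cover the smelter's forgone profit from cutting 6→3: 404 + 301 + 232 = 937.

$937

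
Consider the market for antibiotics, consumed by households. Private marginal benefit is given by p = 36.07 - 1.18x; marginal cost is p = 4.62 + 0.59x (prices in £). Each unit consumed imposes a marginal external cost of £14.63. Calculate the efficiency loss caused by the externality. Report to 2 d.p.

DWL = £60.46

Market equilibrium (private): 4.62 + 0.59x = 36.07 - 1.18x → x_m = 17.7684.
Social marginal benefit = demand − MEC = 21.44 - 1.18x.
Set SMB = MC: 21.44 - 1.18x = 4.62 + 0.59x → x* = 9.5028.
The welfare-loss triangle has base |x_m − x*| and height MEC(x_m) (the vertical gap between SMB and MC is zero at x* and MEC at x_m).
DWL = ½ × 8.2656 × 14.6300 = 60.4629.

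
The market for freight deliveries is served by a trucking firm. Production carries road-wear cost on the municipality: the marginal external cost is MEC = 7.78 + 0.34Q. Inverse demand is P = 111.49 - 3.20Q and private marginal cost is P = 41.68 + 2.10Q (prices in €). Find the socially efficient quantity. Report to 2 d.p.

Q* = 11.00

Social marginal cost = private MC + MEC = 49.46 + 2.44Q.
Set SMC = demand: 49.46 + 2.44Q = 111.49 - 3.20Q → Q* = 10.9982.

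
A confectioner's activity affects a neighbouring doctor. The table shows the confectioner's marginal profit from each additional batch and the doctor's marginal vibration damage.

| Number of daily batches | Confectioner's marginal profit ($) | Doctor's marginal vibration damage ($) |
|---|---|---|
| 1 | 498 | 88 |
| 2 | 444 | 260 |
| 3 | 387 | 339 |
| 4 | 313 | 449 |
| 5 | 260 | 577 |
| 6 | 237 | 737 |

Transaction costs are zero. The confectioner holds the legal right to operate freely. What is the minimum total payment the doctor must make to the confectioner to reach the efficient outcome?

$810

Left alone the confectioner would choose level 6 (marginal profit stays positive).
Efficient level: k* = 3 (marginal profit ≥ marginal vibration damage through 3).
The doctor must at least cover the confectioner's forgone profit from cutting 6→3: 313 + 260 + 237 = 810.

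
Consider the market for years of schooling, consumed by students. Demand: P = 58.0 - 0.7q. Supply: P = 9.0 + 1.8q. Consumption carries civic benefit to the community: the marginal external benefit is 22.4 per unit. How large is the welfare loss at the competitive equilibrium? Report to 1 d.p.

Market equilibrium (private): 9.0 + 1.8q = 58.0 - 0.7q → q_m = 19.6000.
Social marginal benefit = demand + MEB = 80.4 - 0.7q.
Set SMB = MC: 80.4 - 0.7q = 9.0 + 1.8q → q* = 28.5600.
The welfare-loss triangle has base |q_m − q*| and height MEB(q_m) (the vertical gap between SMB and MC is zero at q* and MEB at q_m).
DWL = ½ × 8.9600 × 22.4000 = 100.3520.

DWL = 100.4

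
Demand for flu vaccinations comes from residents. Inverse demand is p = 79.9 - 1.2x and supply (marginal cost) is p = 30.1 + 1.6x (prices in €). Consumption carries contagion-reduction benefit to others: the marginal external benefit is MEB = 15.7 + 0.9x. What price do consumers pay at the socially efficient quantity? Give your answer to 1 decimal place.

Social marginal benefit = demand + MEB = 95.6 - 0.3x.
Set SMB = MC: 95.6 - 0.3x = 30.1 + 1.6x → x* = 34.4737.
Consumer price on the demand curve at x*: 79.9 − 1.2×34.4737 = 38.5316.

P = €38.5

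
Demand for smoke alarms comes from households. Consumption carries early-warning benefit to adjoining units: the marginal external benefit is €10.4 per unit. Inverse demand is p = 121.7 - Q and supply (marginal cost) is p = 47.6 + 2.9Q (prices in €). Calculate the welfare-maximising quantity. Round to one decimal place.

Social marginal benefit = demand + MEB = 132.1 - Q.
Set SMB = MC: 132.1 - Q = 47.6 + 2.9Q → Q* = 21.6667.

Q* = 21.7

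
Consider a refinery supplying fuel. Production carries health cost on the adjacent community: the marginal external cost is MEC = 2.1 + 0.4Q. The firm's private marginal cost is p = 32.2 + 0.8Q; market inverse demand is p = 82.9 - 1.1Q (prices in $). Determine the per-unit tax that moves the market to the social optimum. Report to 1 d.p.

tax = $10.6 per unit

Social marginal cost = private MC + MEC = 34.3 + 1.2Q.
Set SMC = demand: 34.3 + 1.2Q = 82.9 - 1.1Q → Q* = 21.1304.
The Pigouvian tax equals MEC at Q*: 2.1 + 0.4×21.1304 = 10.5522.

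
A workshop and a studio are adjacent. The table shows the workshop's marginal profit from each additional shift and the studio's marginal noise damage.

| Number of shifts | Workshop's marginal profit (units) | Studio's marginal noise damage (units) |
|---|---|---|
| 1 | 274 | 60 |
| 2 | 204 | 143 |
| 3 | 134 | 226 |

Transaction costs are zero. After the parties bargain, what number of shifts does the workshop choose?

Bargaining reaches the level where marginal profit last exceeds marginal noise damage.
That holds through level 2 (204 ≥ 143) but not at 3 (134 < 226).

2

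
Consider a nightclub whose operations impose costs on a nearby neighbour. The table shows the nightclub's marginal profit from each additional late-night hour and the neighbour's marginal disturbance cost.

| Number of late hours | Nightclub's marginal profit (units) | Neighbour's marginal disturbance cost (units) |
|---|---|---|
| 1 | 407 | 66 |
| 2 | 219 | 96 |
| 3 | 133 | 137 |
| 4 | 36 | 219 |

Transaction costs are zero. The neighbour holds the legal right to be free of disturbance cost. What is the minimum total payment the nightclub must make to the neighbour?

Efficient level: marginal profit ≥ marginal disturbance cost through level 2, so k* = 2.
With the neighbour holding the right, the nightclub must at least compensate total damage at k*: 66 + 96 = 162.

162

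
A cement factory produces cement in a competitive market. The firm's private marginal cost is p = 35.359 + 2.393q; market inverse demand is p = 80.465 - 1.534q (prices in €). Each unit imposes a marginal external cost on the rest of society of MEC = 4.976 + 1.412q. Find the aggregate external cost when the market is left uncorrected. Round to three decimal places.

Market equilibrium (private): 35.359 + 2.393q = 80.465 - 1.534q → q_m = 11.4861.
Total external cost = ∫₀^{q_m} (4.976 + 1.412q) dq = 4.976×11.4861 + ½×1.412×11.4861² = 150.2978.

€150.298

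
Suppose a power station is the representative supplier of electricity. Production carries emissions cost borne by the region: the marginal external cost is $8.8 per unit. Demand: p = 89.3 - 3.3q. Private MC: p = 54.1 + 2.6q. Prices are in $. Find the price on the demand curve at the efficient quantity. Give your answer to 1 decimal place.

Social marginal cost = private MC + MEC = 62.9 + 2.6q.
Set SMC = demand: 62.9 + 2.6q = 89.3 - 3.3q → q* = 4.4746.
Consumer price on the demand curve at q*: 89.3 − 3.3×4.4746 = 74.5338.

P = $74.5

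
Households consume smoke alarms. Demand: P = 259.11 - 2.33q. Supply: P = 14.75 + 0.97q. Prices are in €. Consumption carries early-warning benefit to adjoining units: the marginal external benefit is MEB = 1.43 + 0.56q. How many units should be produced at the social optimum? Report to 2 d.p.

q* = 89.70

Social marginal benefit = demand + MEB = 260.54 - 1.77q.
Set SMB = MC: 260.54 - 1.77q = 14.75 + 0.97q → q* = 89.7044.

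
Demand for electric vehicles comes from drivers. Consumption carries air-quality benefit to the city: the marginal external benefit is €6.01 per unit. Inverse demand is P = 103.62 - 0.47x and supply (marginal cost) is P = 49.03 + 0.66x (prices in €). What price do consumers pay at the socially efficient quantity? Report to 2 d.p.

P = €78.41

Social marginal benefit = demand + MEB = 109.63 - 0.47x.
Set SMB = MC: 109.63 - 0.47x = 49.03 + 0.66x → x* = 53.6283.
Consumer price on the demand curve at x*: 103.62 − 0.47×53.6283 = 78.4147.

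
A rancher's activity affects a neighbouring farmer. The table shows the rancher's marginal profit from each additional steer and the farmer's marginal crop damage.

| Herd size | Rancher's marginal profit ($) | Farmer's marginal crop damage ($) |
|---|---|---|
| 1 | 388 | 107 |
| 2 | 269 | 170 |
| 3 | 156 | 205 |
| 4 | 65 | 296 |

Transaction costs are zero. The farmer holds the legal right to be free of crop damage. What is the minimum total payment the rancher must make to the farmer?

Efficient level: marginal profit ≥ marginal crop damage through level 2, so k* = 2.
With the farmer holding the right, the rancher must at least compensate total damage at k*: 107 + 170 = 277.

$277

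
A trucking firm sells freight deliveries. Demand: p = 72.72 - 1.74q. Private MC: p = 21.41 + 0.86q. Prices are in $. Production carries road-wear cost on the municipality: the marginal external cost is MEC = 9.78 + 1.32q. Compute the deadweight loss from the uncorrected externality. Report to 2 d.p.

DWL = $163.75

Market equilibrium (private): 21.41 + 0.86q = 72.72 - 1.74q → q_m = 19.7346.
Social marginal cost = private MC + MEC = 31.19 + 2.18q.
Set SMC = demand: 31.19 + 2.18q = 72.72 - 1.74q → q* = 10.5944.
Between q* and q_m the wedge SMC − demand runs linearly from 0 to MEC(q_m), so the loss is a triangle.
DWL = ½ × 9.1402 × 35.8297 = 163.7453.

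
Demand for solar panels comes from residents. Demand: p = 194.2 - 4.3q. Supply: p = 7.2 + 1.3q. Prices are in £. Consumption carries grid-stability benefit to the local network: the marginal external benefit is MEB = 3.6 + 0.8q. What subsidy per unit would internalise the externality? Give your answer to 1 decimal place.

Social marginal benefit = demand + MEB = 197.8 - 3.5q.
Set SMB = MC: 197.8 - 3.5q = 7.2 + 1.3q → q* = 39.7083.
The Pigouvian subsidy equals MEB at q*: 3.6 + 0.8×39.7083 = 35.3666.

subsidy = £35.4 per unit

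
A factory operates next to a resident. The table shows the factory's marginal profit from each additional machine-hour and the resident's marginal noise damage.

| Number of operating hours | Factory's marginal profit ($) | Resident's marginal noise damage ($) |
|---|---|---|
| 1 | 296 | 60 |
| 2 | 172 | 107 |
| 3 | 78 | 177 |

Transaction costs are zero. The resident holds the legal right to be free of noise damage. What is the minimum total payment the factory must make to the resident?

$167

Efficient level: marginal profit ≥ marginal noise damage through level 2, so k* = 2.
With the resident holding the right, the factory must at least compensate total damage at k*: 60 + 107 = 167.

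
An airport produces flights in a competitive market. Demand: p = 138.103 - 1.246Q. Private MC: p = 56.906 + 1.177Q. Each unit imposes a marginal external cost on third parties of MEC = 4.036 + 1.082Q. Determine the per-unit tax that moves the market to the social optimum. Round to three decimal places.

tax = 27.856 per unit

Social marginal cost = private MC + MEC = 60.942 + 2.259Q.
Set SMC = demand: 60.942 + 2.259Q = 138.103 - 1.246Q → Q* = 22.0146.
The Pigouvian tax equals MEC at Q*: 4.036 + 1.082×22.0146 = 27.8558.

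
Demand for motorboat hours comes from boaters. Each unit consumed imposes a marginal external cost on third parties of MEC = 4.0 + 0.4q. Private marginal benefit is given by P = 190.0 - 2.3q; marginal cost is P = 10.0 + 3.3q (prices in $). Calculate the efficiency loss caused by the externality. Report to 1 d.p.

Market equilibrium (private): 10.0 + 3.3q = 190.0 - 2.3q → q_m = 32.1429.
Social marginal benefit = demand − MEC = 186.0 - 2.7q.
Set SMB = MC: 186.0 - 2.7q = 10.0 + 3.3q → q* = 29.3333.
The welfare-loss triangle has base |q_m − q*| and height MEC(q_m) (the vertical gap between SMB and MC is zero at q* and MEC at q_m).
DWL = ½ × 2.8096 × 16.8571 = 23.6809.

DWL = $23.7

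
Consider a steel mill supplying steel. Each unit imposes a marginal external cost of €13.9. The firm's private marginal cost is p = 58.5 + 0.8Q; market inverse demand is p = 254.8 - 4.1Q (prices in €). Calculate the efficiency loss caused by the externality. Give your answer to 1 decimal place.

DWL = €19.7

Market equilibrium (private): 58.5 + 0.8Q = 254.8 - 4.1Q → Q_m = 40.0612.
Social marginal cost = private MC + MEC = 72.4 + 0.8Q.
Set SMC = demand: 72.4 + 0.8Q = 254.8 - 4.1Q → Q* = 37.2245.
The welfare-loss triangle has base |Q_m − Q*| and height MEC(Q_m) (the vertical gap between SMC and demand is zero at Q* and MEC at Q_m).
DWL = ½ × 2.8367 × 13.9000 = 19.7151.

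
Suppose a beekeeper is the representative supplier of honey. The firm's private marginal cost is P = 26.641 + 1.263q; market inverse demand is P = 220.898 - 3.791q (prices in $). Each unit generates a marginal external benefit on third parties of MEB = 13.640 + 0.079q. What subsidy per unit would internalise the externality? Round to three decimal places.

subsidy = $16.941 per unit

Social marginal cost = private MC − MEB = 13.001 + 1.184q.
Set SMC = demand: 13.001 + 1.184q = 220.898 - 3.791q → q* = 41.7883.
The Pigouvian subsidy equals MEB at q*: 13.640 + 0.079×41.7883 = 16.9413.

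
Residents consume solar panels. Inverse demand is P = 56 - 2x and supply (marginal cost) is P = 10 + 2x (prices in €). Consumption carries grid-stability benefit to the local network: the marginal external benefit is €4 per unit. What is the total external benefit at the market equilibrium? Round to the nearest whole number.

€46

Market equilibrium (private): 10 + 2x = 56 - 2x → x_m = 11.5000.
Total external benefit = MEB × x_m = 4 × 11.5000 = 46.0000.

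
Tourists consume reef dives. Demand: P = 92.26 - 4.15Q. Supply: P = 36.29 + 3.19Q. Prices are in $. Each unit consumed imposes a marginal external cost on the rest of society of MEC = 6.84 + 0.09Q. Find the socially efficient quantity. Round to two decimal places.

Q* = 6.61

Social marginal benefit = demand − MEC = 85.42 - 4.24Q.
Set SMB = MC: 85.42 - 4.24Q = 36.29 + 3.19Q → Q* = 6.6124.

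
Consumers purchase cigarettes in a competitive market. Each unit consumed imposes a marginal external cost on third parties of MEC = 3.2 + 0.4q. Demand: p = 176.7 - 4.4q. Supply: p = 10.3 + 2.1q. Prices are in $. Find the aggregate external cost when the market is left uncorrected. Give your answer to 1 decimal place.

Market equilibrium (private): 10.3 + 2.1q = 176.7 - 4.4q → q_m = 25.6000.
Total external cost = ∫₀^{q_m} (3.2 + 0.4q) dq = 3.2×25.6000 + ½×0.4×25.6000² = 212.9920.

$213.0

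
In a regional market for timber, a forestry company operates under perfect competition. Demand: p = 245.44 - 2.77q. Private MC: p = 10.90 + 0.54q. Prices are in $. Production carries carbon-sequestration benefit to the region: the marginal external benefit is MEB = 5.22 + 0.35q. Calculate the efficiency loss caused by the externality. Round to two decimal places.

DWL = $152.23

Market equilibrium (private): 10.90 + 0.54q = 245.44 - 2.77q → q_m = 70.8580.
Social marginal cost = private MC − MEB = 5.68 + 0.19q.
Set SMC = demand: 5.68 + 0.19q = 245.44 - 2.77q → q* = 81.0000.
The welfare-loss triangle has base |q_m − q*| and height MEB(q_m) (the vertical gap between SMC and demand is zero at q* and MEB at q_m).
DWL = ½ × 10.1420 × 30.0203 = 152.2329.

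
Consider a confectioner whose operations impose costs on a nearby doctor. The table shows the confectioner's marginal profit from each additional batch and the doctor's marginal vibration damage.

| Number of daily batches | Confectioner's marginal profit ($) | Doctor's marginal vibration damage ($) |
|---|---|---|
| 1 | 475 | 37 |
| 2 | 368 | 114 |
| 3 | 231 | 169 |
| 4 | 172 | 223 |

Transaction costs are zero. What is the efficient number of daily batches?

3

Bargaining reaches the level where marginal profit last exceeds marginal vibration damage.
That holds through level 3 (231 ≥ 169) but not at 4 (172 < 223).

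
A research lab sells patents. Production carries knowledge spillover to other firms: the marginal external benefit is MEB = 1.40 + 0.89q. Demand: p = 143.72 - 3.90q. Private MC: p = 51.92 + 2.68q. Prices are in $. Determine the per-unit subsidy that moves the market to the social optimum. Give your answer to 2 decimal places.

subsidy = $15.98 per unit

Social marginal cost = private MC − MEB = 50.52 + 1.79q.
Set SMC = demand: 50.52 + 1.79q = 143.72 - 3.90q → q* = 16.3796.
The Pigouvian subsidy equals MEB at q*: 1.40 + 0.89×16.3796 = 15.9778.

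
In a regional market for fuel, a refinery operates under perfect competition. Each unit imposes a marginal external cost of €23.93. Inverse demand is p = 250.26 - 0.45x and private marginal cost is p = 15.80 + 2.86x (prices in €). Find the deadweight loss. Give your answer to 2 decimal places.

Market equilibrium (private): 15.80 + 2.86x = 250.26 - 0.45x → x_m = 70.8338.
Social marginal cost = private MC + MEC = 39.73 + 2.86x.
Set SMC = demand: 39.73 + 2.86x = 250.26 - 0.45x → x* = 63.6042.
The loss is the area between SMC and demand from x* to x_m; with linear curves that's a triangle of height MEC(x_m).
DWL = ½ × 7.2296 × 23.9300 = 86.5022.

DWL = €86.50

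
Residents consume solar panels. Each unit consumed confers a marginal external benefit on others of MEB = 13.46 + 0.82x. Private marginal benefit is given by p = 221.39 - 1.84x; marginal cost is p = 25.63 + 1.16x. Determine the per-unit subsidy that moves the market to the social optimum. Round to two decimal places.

subsidy = 92.16 per unit

Social marginal benefit = demand + MEB = 234.85 - 1.02x.
Set SMB = MC: 234.85 - 1.02x = 25.63 + 1.16x → x* = 95.9725.
The Pigouvian subsidy equals MEB at x*: 13.46 + 0.82×95.9725 = 92.1575.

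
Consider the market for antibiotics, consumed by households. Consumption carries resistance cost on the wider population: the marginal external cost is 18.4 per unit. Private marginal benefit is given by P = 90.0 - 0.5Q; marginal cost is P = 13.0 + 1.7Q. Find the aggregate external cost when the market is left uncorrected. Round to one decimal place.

Market equilibrium (private): 13.0 + 1.7Q = 90.0 - 0.5Q → Q_m = 35.0000.
Total external cost = MEC × Q_m = 18.4 × 35.0000 = 644.0000.

644.0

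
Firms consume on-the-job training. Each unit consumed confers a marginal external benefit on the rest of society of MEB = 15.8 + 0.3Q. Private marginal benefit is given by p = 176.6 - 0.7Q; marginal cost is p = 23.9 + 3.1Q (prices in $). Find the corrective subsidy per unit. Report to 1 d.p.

Social marginal benefit = demand + MEB = 192.4 - 0.4Q.
Set SMB = MC: 192.4 - 0.4Q = 23.9 + 3.1Q → Q* = 48.1429.
The Pigouvian subsidy equals MEB at Q*: 15.8 + 0.3×48.1429 = 30.2429.

subsidy = $30.2 per unit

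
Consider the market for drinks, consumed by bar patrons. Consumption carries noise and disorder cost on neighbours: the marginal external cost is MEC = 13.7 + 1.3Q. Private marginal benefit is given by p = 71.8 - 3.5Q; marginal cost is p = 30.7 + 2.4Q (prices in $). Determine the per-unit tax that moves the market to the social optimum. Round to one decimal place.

Social marginal benefit = demand − MEC = 58.1 - 4.8Q.
Set SMB = MC: 58.1 - 4.8Q = 30.7 + 2.4Q → Q* = 3.8056.
The Pigouvian tax equals MEC at Q*: 13.7 + 1.3×3.8056 = 18.6473.

tax = $18.6 per unit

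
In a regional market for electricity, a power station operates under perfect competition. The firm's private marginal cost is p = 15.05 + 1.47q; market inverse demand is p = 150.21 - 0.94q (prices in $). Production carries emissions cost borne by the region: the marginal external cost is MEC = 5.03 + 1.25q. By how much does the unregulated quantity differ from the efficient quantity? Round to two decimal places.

20.53 units

Market equilibrium (private): 15.05 + 1.47q = 150.21 - 0.94q → q_m = 56.0830.
Social marginal cost = private MC + MEC = 20.08 + 2.72q.
Set SMC = demand: 20.08 + 2.72q = 150.21 - 0.94q → q* = 35.5546.
Gap = |56.0830 − 35.5546| = 20.5284.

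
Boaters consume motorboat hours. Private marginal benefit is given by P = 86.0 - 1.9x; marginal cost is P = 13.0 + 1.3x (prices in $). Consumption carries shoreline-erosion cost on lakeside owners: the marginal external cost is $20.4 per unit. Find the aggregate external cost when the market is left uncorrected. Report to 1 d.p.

$465.4

Market equilibrium (private): 13.0 + 1.3x = 86.0 - 1.9x → x_m = 22.8125.
Total external cost = MEC × x_m = 20.4 × 22.8125 = 465.3750.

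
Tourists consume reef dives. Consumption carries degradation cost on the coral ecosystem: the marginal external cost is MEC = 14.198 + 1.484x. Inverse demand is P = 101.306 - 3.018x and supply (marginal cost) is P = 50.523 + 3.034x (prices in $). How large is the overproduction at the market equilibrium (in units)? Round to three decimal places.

3.536 units

Market equilibrium (private): 50.523 + 3.034x = 101.306 - 3.018x → x_m = 8.3911.
Social marginal benefit = demand − MEC = 87.108 - 4.502x.
Set SMB = MC: 87.108 - 4.502x = 50.523 + 3.034x → x* = 4.8547.
Gap = |8.3911 − 4.8547| = 3.5364.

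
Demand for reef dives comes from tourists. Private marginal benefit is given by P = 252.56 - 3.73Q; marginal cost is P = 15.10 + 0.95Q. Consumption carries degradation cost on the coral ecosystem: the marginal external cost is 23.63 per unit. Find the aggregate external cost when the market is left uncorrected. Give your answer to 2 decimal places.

1198.97

Market equilibrium (private): 15.10 + 0.95Q = 252.56 - 3.73Q → Q_m = 50.7393.
Total external cost = MEC × Q_m = 23.63 × 50.7393 = 1198.9697.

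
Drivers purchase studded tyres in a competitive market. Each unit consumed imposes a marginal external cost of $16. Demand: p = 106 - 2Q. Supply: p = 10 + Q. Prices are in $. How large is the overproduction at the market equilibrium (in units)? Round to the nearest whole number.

Market equilibrium (private): 10 + Q = 106 - 2Q → Q_m = 32.0000.
Social marginal benefit = demand − MEC = 90 - 2Q.
Set SMB = MC: 90 - 2Q = 10 + Q → Q* = 26.6667.
Gap = |32.0000 − 26.6667| = 5.3333.

5 units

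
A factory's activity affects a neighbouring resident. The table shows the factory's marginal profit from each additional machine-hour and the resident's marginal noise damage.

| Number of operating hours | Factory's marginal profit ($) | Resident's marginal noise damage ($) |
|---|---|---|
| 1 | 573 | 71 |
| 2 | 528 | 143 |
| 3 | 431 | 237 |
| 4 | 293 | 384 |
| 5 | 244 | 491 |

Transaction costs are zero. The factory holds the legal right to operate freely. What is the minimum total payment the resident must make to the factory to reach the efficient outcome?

$537

Left alone the factory would choose level 5 (marginal profit stays positive).
Efficient level: k* = 3 (marginal profit ≥ marginal noise damage through 3).
The resident must at least cover the factory's forgone profit from cutting 5→3: 293 + 244 = 537.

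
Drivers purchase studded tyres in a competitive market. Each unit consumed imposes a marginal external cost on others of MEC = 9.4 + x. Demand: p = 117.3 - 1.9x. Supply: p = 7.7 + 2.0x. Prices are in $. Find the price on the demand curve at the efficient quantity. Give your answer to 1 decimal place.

P = $78.4

Social marginal benefit = demand − MEC = 107.9 - 2.9x.
Set SMB = MC: 107.9 - 2.9x = 7.7 + 2.0x → x* = 20.4490.
Consumer price on the demand curve at x*: 117.3 − 1.9×20.4490 = 78.4469.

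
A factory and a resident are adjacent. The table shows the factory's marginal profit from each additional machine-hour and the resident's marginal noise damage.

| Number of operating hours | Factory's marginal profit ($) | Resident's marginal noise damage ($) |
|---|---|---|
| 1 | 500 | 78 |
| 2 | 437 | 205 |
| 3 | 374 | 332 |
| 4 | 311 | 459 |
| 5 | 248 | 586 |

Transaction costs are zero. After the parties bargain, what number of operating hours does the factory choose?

3

Bargaining reaches the level where marginal profit last exceeds marginal noise damage.
That holds through level 3 (374 ≥ 332) but not at 4 (311 < 459).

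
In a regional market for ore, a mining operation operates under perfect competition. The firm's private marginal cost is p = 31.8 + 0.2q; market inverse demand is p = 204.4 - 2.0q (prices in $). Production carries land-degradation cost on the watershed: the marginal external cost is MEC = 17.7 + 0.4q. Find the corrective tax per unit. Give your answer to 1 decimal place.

Social marginal cost = private MC + MEC = 49.5 + 0.6q.
Set SMC = demand: 49.5 + 0.6q = 204.4 - 2.0q → q* = 59.5769.
The Pigouvian tax equals MEC at q*: 17.7 + 0.4×59.5769 = 41.5308.

tax = $41.5 per unit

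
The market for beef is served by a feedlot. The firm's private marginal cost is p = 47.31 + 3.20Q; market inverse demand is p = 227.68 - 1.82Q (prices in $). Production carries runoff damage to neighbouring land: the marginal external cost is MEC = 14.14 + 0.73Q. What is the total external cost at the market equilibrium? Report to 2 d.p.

$979.26

Market equilibrium (private): 47.31 + 3.20Q = 227.68 - 1.82Q → Q_m = 35.9303.
Total external cost = ∫₀^{Q_m} (14.14 + 0.73Q) dQ = 14.14×35.9303 + ½×0.73×35.9303² = 979.2645.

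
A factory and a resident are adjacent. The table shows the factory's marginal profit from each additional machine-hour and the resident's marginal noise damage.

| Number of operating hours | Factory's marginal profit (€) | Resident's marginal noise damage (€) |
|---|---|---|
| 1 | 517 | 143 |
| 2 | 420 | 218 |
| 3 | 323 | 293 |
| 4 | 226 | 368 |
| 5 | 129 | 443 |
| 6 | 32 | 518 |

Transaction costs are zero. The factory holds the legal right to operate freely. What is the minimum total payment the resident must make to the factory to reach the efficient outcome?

Left alone the factory would choose level 6 (marginal profit stays positive).
Efficient level: k* = 3 (marginal profit ≥ marginal noise damage through 3).
The resident must at least cover the factory's forgone profit from cutting 6→3: 226 + 129 + 32 = 387.

€387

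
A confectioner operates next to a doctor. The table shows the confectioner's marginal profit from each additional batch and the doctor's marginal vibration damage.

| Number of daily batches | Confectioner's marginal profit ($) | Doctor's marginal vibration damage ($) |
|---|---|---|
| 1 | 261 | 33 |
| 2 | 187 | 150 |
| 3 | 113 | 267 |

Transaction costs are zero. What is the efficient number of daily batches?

Bargaining reaches the level where marginal profit last exceeds marginal vibration damage.
That holds through level 2 (187 ≥ 150) but not at 3 (113 < 267).

2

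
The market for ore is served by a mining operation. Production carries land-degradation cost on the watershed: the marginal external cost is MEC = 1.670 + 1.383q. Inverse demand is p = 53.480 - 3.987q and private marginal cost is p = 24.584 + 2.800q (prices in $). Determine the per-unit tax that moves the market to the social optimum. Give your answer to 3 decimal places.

Social marginal cost = private MC + MEC = 26.254 + 4.183q.
Set SMC = demand: 26.254 + 4.183q = 53.480 - 3.987q → q* = 3.3324.
The Pigouvian tax equals MEC at q*: 1.670 + 1.383×3.3324 = 6.2787.

tax = $6.279 per unit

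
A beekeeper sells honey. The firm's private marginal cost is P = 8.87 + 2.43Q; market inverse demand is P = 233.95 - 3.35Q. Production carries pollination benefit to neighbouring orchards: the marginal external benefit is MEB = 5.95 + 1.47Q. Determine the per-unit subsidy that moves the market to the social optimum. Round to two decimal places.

Social marginal cost = private MC − MEB = 2.92 + 0.96Q.
Set SMC = demand: 2.92 + 0.96Q = 233.95 - 3.35Q → Q* = 53.6032.
The Pigouvian subsidy equals MEB at Q*: 5.95 + 1.47×53.6032 = 84.7467.

subsidy = 84.75 per unit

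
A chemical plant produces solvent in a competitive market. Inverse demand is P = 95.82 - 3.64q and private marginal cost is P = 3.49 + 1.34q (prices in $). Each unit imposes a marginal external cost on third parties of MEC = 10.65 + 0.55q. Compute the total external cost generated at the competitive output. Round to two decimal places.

$291.98

Market equilibrium (private): 3.49 + 1.34q = 95.82 - 3.64q → q_m = 18.5402.
Total external cost = ∫₀^{q_m} (10.65 + 0.55q) dq = 10.65×18.5402 + ½×0.55×18.5402² = 291.9814.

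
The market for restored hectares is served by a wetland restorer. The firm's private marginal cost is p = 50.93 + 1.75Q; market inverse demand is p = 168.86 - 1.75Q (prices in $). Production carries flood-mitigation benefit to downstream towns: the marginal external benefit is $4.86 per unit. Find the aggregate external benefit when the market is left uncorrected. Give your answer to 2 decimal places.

$163.75

Market equilibrium (private): 50.93 + 1.75Q = 168.86 - 1.75Q → Q_m = 33.6943.
Total external benefit = MEB × Q_m = 4.86 × 33.6943 = 163.7543.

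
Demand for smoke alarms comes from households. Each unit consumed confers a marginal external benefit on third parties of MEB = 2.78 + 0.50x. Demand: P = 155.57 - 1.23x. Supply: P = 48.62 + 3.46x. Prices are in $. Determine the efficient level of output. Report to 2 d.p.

Social marginal benefit = demand + MEB = 158.35 - 0.73x.
Set SMB = MC: 158.35 - 0.73x = 48.62 + 3.46x → x* = 26.1885.

x* = 26.19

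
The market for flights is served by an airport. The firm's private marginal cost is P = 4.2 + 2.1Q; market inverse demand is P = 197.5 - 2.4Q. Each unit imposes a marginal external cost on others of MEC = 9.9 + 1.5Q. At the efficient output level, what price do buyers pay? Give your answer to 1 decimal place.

Social marginal cost = private MC + MEC = 14.1 + 3.6Q.
Set SMC = demand: 14.1 + 3.6Q = 197.5 - 2.4Q → Q* = 30.5667.
Consumer price on the demand curve at Q*: 197.5 − 2.4×30.5667 = 124.1399.

P = 124.1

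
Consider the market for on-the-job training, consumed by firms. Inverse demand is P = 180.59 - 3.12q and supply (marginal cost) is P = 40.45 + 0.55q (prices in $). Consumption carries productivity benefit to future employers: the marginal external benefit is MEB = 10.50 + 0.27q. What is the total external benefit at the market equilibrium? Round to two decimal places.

$597.79

Market equilibrium (private): 40.45 + 0.55q = 180.59 - 3.12q → q_m = 38.1853.
Total external benefit = ∫₀^{q_m} (10.50 + 0.27q) dq = 10.50×38.1853 + ½×0.27×38.1853² = 597.7915.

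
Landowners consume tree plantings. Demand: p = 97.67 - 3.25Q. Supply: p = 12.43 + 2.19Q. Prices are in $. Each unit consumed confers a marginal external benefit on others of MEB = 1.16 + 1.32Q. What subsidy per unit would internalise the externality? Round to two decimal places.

subsidy = $28.84 per unit

Social marginal benefit = demand + MEB = 98.83 - 1.93Q.
Set SMB = MC: 98.83 - 1.93Q = 12.43 + 2.19Q → Q* = 20.9709.
The Pigouvian subsidy equals MEB at Q*: 1.16 + 1.32×20.9709 = 28.8416.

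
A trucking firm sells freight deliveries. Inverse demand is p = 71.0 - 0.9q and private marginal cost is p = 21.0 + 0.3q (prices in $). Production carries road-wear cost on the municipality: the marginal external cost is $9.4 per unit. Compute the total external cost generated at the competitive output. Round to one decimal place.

Market equilibrium (private): 21.0 + 0.3q = 71.0 - 0.9q → q_m = 41.6667.
Total external cost = MEC × q_m = 9.4 × 41.6667 = 391.6670.

$391.7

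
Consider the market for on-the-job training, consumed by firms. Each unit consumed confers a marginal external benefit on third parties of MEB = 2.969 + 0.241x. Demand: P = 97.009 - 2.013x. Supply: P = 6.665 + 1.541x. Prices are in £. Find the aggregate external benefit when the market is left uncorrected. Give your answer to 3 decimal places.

Market equilibrium (private): 6.665 + 1.541x = 97.009 - 2.013x → x_m = 25.4204.
Total external benefit = ∫₀^{x_m} (2.969 + 0.241x) dx = 2.969×25.4204 + ½×0.241×25.4204² = 153.3399.

£153.340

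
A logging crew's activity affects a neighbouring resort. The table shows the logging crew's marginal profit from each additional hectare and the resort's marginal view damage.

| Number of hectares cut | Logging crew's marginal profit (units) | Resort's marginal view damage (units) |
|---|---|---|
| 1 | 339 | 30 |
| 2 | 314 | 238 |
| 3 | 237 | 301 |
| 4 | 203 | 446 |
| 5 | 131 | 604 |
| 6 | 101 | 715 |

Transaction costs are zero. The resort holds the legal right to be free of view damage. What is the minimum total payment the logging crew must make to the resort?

Efficient level: marginal profit ≥ marginal view damage through level 2, so k* = 2.
With the resort holding the right, the logging crew must at least compensate total damage at k*: 30 + 238 = 268.

268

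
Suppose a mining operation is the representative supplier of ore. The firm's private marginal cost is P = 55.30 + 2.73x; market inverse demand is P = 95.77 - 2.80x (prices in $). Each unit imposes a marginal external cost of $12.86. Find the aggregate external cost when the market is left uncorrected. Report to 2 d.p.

$94.11

Market equilibrium (private): 55.30 + 2.73x = 95.77 - 2.80x → x_m = 7.3183.
Total external cost = MEC × x_m = 12.86 × 7.3183 = 94.1133.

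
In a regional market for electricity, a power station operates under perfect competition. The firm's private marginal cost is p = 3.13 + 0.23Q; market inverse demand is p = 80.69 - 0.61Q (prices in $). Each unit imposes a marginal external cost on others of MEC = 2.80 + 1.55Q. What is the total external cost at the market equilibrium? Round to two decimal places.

$6865.75

Market equilibrium (private): 3.13 + 0.23Q = 80.69 - 0.61Q → Q_m = 92.3333.
Total external cost = ∫₀^{Q_m} (2.80 + 1.55Q) dQ = 2.80×92.3333 + ½×1.55×92.3333² = 6865.7479.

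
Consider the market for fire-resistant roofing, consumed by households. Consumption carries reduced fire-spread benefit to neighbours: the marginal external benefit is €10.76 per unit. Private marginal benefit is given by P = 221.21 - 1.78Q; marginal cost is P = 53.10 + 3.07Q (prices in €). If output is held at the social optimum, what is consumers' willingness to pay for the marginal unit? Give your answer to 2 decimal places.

P = €155.56

Social marginal benefit = demand + MEB = 231.97 - 1.78Q.
Set SMB = MC: 231.97 - 1.78Q = 53.10 + 3.07Q → Q* = 36.8804.
Consumer price on the demand curve at Q*: 221.21 − 1.78×36.8804 = 155.5629.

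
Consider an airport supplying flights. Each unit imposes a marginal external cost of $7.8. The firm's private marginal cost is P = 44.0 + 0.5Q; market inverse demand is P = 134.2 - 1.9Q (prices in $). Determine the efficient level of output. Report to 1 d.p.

Social marginal cost = private MC + MEC = 51.8 + 0.5Q.
Set SMC = demand: 51.8 + 0.5Q = 134.2 - 1.9Q → Q* = 34.3333.

Q* = 34.3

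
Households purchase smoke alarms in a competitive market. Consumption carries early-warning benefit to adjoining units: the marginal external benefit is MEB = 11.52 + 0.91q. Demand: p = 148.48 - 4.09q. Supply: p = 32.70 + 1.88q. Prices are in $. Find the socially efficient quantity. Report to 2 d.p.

Social marginal benefit = demand + MEB = 160.00 - 3.18q.
Set SMB = MC: 160.00 - 3.18q = 32.70 + 1.88q → q* = 25.1581.

q* = 25.16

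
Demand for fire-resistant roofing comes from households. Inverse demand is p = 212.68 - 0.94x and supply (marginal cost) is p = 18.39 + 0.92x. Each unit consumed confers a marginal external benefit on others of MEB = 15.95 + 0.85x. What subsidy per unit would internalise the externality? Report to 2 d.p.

Social marginal benefit = demand + MEB = 228.63 - 0.09x.
Set SMB = MC: 228.63 - 0.09x = 18.39 + 0.92x → x* = 208.1584.
The Pigouvian subsidy equals MEB at x*: 15.95 + 0.85×208.1584 = 192.8846.

subsidy = 192.88 per unit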